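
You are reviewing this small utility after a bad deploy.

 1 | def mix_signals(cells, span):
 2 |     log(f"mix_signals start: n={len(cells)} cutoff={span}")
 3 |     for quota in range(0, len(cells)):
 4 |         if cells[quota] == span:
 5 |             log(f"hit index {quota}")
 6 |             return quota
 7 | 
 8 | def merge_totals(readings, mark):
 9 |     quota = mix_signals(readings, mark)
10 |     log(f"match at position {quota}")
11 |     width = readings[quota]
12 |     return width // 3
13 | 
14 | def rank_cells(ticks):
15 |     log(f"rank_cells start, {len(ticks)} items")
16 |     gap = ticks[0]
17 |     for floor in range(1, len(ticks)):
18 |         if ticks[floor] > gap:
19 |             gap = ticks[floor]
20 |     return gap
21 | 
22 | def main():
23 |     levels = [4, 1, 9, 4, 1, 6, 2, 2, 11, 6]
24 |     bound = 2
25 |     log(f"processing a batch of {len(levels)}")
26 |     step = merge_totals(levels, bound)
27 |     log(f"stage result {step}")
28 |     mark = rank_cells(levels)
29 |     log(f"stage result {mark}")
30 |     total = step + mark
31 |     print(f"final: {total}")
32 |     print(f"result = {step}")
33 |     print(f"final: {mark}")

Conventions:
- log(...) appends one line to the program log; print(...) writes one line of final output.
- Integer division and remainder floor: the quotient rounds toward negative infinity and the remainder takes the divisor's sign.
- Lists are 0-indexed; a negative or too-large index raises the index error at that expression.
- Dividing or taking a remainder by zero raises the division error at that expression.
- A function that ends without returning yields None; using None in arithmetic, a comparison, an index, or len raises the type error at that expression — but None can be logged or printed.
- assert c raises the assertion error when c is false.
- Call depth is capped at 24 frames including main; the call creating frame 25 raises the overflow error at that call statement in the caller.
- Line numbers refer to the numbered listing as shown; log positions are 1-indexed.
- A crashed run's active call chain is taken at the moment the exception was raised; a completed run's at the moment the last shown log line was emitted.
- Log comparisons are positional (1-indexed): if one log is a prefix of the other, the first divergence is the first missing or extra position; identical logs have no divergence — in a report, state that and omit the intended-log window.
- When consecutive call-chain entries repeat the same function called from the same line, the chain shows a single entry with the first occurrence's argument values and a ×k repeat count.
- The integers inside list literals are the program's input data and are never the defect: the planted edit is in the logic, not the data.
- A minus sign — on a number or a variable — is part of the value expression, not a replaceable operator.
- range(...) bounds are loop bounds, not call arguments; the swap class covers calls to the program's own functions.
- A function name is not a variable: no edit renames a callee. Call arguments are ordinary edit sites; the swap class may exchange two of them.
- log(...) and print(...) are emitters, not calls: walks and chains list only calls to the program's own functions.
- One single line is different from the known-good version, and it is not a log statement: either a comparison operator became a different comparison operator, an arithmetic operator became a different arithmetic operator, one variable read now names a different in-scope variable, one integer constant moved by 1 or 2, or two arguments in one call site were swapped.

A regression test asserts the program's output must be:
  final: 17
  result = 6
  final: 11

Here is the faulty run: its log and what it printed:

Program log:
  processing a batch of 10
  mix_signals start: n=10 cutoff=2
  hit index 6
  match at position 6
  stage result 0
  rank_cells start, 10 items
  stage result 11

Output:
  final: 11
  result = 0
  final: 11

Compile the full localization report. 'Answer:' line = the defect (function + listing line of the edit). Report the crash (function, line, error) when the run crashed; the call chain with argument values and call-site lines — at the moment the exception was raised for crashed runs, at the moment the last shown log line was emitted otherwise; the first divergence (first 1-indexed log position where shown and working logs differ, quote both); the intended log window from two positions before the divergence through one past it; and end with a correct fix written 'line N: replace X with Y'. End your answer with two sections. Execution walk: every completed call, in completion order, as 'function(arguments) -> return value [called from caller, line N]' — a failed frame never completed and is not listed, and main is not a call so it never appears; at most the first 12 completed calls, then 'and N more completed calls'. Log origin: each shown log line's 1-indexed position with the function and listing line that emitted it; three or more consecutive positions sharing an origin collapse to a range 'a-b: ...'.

Answer: the defect is in merge_totals at line 12.
Key observation: The log first diverges at position 5: the faulty run prints 'stage result 0' where the working version prints 'stage result 6'.
Call chain: main.
First divergence: at position 5 the run shows 'stage result 0' where the working version logs 'stage result 6'.
Intended log window:
  3: hit index 6
  4: match at position 6
  5: stage result 6
  6: rank_cells start, 10 items
Execution walk:
  mix_signals([4, 1, 9, 4, 1, 6, 2, 2, 11, 6], 2) -> 6  [called from merge_totals, line 9]
  merge_totals([4, 1, 9, 4, 1, 6, 2, 2, 11, 6], 2) -> 0  [called from main, line 26]
  rank_cells([4, 1, 9, 4, 1, 6, 2, 2, 11, 6]) -> 11  [called from main, line 28]
Origin of each log line:
  1: emitted by main (line 25)
  2: emitted by mix_signals (line 2)
  3: emitted by mix_signals (line 5)
  4: emitted by merge_totals (line 10)
  5: emitted by main (line 27)
  6: emitted by rank_cells (line 15)
  7: emitted by main (line 29)
A correct fix: line 12: replace `//` with `*`.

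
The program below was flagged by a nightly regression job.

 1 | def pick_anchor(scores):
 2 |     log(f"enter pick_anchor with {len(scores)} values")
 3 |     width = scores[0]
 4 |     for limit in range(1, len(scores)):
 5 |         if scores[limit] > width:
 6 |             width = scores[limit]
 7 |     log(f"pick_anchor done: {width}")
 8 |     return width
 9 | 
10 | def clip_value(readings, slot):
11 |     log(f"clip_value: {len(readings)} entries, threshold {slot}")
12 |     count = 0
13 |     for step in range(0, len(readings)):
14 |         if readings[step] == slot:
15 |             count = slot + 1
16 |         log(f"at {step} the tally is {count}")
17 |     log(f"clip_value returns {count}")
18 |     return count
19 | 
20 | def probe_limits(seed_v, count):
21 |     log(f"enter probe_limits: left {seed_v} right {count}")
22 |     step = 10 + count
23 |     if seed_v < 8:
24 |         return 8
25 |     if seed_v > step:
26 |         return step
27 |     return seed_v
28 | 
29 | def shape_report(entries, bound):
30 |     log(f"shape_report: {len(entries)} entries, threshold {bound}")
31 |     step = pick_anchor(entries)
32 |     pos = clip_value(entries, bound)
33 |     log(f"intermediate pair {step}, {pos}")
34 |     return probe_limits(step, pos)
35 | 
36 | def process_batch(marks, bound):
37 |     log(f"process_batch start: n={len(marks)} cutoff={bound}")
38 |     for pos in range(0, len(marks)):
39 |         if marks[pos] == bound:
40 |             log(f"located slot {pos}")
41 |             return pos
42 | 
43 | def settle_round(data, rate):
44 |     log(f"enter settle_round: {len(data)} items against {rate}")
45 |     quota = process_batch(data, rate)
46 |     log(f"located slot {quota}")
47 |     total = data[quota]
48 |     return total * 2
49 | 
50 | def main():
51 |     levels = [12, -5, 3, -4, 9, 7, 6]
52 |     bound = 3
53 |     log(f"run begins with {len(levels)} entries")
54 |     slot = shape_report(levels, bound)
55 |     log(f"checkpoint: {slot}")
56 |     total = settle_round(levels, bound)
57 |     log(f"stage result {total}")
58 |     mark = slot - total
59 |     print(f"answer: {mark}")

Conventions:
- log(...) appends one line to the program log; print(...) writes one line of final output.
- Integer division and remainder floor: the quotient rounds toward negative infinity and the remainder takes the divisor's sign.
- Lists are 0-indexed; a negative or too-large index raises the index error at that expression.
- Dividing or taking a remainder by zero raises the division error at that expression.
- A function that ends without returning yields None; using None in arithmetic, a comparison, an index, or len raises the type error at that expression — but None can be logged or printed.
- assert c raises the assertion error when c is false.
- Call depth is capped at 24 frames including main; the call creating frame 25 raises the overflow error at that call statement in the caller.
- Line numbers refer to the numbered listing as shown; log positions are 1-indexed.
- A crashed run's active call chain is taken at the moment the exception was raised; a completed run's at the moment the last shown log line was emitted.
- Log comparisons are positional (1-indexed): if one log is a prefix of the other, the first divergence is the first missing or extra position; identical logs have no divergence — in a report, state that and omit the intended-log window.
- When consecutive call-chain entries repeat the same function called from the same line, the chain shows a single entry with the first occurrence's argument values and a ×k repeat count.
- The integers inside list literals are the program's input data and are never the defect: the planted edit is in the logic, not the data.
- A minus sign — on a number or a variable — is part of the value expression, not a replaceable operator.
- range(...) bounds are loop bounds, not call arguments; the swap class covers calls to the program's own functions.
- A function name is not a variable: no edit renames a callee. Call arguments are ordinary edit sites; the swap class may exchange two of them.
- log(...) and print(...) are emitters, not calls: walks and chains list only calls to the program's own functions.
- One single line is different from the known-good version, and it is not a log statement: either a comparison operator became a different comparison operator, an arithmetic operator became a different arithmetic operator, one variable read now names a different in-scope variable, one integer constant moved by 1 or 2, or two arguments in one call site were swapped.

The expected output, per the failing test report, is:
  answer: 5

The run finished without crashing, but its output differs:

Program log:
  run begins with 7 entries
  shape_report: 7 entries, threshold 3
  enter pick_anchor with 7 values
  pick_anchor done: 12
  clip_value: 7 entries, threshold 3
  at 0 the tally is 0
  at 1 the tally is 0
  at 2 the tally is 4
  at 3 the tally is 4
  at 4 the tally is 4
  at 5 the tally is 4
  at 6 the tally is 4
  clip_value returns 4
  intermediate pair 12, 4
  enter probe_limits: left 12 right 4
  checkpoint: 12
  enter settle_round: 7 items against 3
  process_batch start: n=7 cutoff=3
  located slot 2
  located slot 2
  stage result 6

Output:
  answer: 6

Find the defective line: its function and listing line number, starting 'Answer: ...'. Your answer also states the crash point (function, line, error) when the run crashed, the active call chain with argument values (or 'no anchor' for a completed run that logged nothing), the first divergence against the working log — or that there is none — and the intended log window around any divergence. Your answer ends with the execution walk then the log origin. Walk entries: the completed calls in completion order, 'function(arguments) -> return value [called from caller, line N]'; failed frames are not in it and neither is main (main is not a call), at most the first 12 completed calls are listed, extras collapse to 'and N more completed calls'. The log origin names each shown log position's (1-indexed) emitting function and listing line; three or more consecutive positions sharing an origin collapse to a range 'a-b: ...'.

Answer: the defect is in clip_value at line 15.
The tell: Everything matches until log position 8, which reads 'at 2 the tally is 4' in place of 'at 2 the tally is 1'.
Call chain: main.
First divergence: at position 8 the run shows 'at 2 the tally is 4' where the working version logs 'at 2 the tally is 1'.
Intended log window:
  6: at 0 the tally is 0
  7: at 1 the tally is 0
  8: at 2 the tally is 1
  9: at 3 the tally is 1
Execution walk:
  pick_anchor([12, -5, 3, -4, 9, 7, 6]) -> 12  [called from shape_report, line 31]
  clip_value([12, -5, 3, -4, 9, 7, 6], 3) -> 4  [called from shape_report, line 32]
  probe_limits(12, 4) -> 12  [called from shape_report, line 34]
  shape_report([12, -5, 3, -4, 9, 7, 6], 3) -> 12  [called from main, line 54]
  process_batch([12, -5, 3, -4, 9, 7, 6], 3) -> 2  [called from settle_round, line 45]
  settle_round([12, -5, 3, -4, 9, 7, 6], 3) -> 6  [called from main, line 56]
Log origin:
  1: from main, line 53
  2: from shape_report, line 30
  3: from pick_anchor, line 2
  4: from pick_anchor, line 7
  5: from clip_value, line 11
  6-12: from clip_value, line 16
  13: from clip_value, line 17
  14: from shape_report, line 33
  15: from probe_limits, line 21
  16: from main, line 55
  17: from settle_round, line 44
  18: from process_batch, line 37
  19: from process_batch, line 40
  20: from settle_round, line 46
  21: from main, line 57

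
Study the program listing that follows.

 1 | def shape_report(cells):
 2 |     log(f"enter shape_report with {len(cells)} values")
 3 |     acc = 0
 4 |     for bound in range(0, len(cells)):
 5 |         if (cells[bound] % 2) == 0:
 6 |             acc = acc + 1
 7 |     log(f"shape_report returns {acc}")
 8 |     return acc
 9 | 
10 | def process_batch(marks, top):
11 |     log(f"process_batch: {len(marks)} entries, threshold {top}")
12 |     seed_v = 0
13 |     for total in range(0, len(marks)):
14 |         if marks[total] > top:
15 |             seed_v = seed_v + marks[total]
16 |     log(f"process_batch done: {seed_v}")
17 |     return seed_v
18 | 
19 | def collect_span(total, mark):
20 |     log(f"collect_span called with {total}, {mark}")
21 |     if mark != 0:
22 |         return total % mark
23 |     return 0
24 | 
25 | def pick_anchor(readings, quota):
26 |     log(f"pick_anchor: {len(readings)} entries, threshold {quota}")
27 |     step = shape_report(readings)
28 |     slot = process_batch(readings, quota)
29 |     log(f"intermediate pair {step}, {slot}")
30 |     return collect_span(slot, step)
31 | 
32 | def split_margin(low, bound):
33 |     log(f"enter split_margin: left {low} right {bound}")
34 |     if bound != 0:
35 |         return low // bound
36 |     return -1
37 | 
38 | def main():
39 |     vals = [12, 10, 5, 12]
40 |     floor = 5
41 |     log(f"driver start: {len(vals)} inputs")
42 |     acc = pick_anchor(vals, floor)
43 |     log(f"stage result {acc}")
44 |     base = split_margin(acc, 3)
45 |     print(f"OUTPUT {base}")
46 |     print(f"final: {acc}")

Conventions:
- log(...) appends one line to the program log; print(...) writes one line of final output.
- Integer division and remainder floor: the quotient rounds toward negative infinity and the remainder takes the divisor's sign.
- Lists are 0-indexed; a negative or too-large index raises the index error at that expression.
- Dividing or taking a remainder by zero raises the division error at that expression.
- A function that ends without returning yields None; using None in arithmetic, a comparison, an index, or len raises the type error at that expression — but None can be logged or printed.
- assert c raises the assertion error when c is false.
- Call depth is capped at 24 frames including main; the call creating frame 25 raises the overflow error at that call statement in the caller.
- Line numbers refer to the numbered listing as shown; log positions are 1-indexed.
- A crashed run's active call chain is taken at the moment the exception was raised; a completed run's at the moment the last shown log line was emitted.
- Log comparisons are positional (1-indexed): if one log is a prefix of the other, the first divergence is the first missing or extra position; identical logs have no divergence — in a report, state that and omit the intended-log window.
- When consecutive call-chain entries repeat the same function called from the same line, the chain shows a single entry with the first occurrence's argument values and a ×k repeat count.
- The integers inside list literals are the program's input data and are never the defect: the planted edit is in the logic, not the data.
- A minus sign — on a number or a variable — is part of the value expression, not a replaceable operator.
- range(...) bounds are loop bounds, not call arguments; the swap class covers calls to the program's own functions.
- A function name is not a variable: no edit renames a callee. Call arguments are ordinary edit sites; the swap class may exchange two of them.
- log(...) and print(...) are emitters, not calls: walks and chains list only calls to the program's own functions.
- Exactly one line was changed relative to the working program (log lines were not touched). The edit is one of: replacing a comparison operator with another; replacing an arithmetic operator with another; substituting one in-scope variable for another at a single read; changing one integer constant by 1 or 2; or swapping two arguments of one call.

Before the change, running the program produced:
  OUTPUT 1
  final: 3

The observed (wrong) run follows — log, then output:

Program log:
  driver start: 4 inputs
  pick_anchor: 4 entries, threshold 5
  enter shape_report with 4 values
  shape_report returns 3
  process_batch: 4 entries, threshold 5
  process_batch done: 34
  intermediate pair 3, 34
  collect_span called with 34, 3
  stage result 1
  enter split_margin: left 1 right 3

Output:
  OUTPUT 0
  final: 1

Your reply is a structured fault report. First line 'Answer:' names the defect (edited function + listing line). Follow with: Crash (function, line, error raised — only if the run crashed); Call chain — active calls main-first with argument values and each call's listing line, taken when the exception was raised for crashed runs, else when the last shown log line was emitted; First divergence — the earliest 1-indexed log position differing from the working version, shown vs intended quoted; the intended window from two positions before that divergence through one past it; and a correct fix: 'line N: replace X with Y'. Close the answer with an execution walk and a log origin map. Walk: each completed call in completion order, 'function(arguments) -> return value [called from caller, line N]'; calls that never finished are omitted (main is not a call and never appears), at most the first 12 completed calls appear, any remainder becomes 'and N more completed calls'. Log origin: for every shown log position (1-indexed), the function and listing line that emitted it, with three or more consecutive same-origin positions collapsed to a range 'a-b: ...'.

Answer: the defect is in pick_anchor at line 30.
Core observation: At log position 8 the runs split — shown 'collect_span called with 34, 3', but the working version logs 'collect_span called with 3, 34'.
Call chain: main -> split_margin(1, 3) (called at line 44).
First divergence: position 8; shown 'collect_span called with 34, 3' vs intended 'collect_span called with 3, 34'.
Intended log window:
  6: process_batch done: 34
  7: intermediate pair 3, 34
  8: collect_span called with 3, 34
  9: stage result 3
Execution walk:
  shape_report([12, 10, 5, 12]) -> 3  [called from pick_anchor, line 27]
  process_batch([12, 10, 5, 12], 5) -> 34  [called from pick_anchor, line 28]
  collect_span(34, 3) -> 1  [called from pick_anchor, line 30]
  pick_anchor([12, 10, 5, 12], 5) -> 1  [called from main, line 42]
  split_margin(1, 3) -> 0  [called from main, line 44]
Log origin:
  1: logged in main at line 41
  2: logged in pick_anchor at line 26
  3: logged in shape_report at line 2
  4: logged in shape_report at line 7
  5: logged in process_batch at line 11
  6: logged in process_batch at line 16
  7: logged in pick_anchor at line 29
  8: logged in collect_span at line 20
  9: logged in main at line 43
  10: logged in split_margin at line 33
A correct fix: line 30: replace `collect_span(slot, step)` with `collect_span(step, slot)`.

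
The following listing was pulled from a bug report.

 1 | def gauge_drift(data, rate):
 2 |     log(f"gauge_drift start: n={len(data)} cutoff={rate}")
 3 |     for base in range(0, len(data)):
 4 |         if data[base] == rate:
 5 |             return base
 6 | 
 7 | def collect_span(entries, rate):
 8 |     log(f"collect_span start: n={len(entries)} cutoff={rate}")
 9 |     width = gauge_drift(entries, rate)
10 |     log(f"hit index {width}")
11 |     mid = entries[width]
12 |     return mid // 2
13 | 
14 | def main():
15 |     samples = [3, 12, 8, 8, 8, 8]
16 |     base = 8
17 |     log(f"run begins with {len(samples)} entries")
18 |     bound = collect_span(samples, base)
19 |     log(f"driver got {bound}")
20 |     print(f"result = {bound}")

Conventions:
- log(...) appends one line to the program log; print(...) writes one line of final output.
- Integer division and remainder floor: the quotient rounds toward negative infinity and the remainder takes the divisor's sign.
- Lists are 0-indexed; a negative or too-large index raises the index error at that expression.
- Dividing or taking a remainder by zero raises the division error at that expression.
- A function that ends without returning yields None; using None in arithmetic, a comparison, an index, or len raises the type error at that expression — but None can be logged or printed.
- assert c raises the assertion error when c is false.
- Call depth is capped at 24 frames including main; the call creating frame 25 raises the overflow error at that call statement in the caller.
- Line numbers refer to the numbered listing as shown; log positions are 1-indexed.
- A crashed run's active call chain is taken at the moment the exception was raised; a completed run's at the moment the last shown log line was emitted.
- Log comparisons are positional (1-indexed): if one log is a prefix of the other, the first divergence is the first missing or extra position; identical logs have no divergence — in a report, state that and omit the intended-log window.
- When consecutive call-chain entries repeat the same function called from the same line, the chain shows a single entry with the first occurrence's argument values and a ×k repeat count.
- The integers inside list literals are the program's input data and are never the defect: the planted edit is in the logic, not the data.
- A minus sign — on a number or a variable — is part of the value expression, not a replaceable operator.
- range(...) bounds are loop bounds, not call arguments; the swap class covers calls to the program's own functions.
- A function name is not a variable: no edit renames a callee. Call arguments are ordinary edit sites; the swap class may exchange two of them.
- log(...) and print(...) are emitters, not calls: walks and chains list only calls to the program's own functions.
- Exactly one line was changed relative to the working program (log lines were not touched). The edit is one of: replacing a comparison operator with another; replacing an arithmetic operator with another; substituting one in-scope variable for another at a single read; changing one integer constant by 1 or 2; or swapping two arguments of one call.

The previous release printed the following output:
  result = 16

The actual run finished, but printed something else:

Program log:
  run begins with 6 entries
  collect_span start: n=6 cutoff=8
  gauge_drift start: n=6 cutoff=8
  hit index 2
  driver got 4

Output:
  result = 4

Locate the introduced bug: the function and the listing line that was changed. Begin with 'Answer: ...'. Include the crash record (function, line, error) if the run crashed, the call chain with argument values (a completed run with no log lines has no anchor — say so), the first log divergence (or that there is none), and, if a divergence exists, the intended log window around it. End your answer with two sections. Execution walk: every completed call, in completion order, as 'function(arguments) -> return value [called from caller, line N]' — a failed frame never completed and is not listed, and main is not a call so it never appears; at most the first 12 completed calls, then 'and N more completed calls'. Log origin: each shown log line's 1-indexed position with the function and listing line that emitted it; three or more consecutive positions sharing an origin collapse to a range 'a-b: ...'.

Answer: the defect is in collect_span at line 12.
Key fact: The log first diverges at position 5: the faulty run prints 'driver got 4' where the working version prints 'driver got 16'.
Call chain: main.
First divergence: position 5; shown 'driver got 4' vs intended 'driver got 16'.
Intended log window:
  3: gauge_drift start: n=6 cutoff=8
  4: hit index 2
  5: driver got 16
Execution walk:
  gauge_drift([3, 12, 8, 8, 8, 8], 8) -> 2  [called from collect_span, line 9]
  collect_span([3, 12, 8, 8, 8, 8], 8) -> 4  [called from main, line 18]
Log origin:
  1: logged in main at line 17
  2: logged in collect_span at line 8
  3: logged in gauge_drift at line 2
  4: logged in collect_span at line 10
  5: logged in main at line 19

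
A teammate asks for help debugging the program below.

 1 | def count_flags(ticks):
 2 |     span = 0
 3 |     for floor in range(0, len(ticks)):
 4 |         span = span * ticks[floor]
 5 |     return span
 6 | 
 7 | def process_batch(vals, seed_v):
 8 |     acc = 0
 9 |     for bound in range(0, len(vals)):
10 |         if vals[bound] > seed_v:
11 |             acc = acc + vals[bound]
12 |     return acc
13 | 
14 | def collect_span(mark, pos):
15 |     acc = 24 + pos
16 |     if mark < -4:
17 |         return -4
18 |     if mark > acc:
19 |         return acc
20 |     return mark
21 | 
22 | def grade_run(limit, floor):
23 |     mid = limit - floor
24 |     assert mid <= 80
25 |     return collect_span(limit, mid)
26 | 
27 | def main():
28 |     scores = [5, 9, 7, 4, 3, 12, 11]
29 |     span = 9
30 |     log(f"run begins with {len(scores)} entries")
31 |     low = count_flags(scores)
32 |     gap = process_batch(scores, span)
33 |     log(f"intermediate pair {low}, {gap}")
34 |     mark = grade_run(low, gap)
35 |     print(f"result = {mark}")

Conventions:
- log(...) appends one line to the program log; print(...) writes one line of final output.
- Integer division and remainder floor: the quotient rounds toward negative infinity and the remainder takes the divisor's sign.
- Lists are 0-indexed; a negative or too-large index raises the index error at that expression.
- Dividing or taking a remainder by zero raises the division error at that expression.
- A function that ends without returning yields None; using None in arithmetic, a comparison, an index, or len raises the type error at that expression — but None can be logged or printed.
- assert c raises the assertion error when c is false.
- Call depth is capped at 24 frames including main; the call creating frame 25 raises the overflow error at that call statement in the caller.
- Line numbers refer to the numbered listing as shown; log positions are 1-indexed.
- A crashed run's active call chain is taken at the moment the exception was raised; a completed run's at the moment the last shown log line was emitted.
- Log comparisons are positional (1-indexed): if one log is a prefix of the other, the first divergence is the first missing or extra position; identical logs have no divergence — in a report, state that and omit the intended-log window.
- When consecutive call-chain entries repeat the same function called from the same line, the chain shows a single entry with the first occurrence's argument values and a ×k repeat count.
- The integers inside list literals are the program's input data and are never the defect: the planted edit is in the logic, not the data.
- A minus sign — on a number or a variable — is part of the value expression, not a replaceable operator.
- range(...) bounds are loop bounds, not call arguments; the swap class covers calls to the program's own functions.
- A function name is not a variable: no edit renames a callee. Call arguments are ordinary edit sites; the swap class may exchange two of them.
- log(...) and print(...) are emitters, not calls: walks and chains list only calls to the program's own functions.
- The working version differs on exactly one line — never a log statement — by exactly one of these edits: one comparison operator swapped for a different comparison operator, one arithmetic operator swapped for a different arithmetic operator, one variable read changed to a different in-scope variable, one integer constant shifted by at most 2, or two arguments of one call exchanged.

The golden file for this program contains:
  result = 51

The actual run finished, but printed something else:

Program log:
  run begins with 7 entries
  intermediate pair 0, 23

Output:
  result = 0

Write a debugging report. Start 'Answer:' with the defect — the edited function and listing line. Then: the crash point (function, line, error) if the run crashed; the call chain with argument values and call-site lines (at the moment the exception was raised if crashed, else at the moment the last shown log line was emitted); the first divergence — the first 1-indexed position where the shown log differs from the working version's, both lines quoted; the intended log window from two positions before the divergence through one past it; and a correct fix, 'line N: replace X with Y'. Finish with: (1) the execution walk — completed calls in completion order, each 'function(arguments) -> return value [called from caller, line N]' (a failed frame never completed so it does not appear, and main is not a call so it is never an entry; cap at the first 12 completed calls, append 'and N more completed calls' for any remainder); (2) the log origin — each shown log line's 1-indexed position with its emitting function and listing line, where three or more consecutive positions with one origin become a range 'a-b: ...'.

Answer: the defect is in count_flags at line 4.
Key fact: Everything matches until log position 2, which reads 'intermediate pair 0, 23' in place of 'intermediate pair 51, 23'.
Call chain: main.
First divergence: at position 2 the run shows 'intermediate pair 0, 23' where the working version logs 'intermediate pair 51, 23'.
Intended log window:
  1: run begins with 7 entries
  2: intermediate pair 51, 23
Execution walk:
  count_flags([5, 9, 7, 4, 3, 12, 11]) -> 0  [called from main, line 31]
  process_batch([5, 9, 7, 4, 3, 12, 11], 9) -> 23  [called from main, line 32]
  collect_span(0, -23) -> 0  [called from grade_run, line 25]
  grade_run(0, 23) -> 0  [called from main, line 34]
Log origin:
  1: emitted by main (line 30)
  2: emitted by main (line 33)
A correct fix: line 4: replace `*` with `+`.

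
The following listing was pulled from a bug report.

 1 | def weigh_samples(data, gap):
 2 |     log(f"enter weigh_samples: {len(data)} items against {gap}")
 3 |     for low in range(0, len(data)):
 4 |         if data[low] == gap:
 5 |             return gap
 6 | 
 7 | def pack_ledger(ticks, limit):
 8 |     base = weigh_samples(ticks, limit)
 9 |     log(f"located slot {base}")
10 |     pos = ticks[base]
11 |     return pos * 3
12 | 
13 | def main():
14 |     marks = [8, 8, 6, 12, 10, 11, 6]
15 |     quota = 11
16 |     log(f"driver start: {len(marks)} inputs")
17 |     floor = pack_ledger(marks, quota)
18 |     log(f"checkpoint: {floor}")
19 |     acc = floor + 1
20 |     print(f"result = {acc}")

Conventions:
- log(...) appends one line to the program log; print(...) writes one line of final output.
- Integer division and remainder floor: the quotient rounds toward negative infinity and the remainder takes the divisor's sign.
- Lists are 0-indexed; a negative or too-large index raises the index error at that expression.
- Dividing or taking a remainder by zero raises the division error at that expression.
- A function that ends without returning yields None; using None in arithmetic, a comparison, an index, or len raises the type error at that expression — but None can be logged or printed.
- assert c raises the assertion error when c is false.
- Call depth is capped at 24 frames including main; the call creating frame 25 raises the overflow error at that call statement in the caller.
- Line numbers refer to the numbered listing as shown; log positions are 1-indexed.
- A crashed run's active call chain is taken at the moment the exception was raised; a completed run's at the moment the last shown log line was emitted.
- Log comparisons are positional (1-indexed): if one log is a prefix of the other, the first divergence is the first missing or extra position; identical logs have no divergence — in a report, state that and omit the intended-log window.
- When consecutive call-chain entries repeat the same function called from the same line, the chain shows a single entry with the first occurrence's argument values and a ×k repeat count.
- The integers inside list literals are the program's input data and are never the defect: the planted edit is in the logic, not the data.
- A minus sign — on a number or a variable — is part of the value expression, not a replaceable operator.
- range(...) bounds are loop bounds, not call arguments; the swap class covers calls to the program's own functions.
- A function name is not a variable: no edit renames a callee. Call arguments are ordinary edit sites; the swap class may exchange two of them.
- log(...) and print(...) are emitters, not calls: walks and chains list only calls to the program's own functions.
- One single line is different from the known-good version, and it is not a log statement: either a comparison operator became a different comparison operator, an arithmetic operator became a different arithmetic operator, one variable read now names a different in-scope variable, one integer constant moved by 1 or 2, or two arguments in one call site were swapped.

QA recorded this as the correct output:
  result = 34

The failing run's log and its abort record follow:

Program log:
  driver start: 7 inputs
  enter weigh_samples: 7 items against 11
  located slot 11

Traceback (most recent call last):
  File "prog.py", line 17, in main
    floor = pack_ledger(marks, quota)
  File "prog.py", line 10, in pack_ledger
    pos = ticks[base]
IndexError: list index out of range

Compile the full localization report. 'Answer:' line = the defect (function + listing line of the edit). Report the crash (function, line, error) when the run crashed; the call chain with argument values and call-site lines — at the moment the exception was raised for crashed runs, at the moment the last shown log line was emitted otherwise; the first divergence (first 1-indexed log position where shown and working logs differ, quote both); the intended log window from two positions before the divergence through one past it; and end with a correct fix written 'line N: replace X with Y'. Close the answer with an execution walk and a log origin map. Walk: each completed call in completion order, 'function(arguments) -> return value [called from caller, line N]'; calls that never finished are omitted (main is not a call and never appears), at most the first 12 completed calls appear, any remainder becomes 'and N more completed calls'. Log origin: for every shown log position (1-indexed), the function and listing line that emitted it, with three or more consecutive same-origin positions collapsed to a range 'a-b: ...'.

Answer: the defect is in weigh_samples at line 5.
Key observation: Log line 3 is where behavior first shows: 'located slot 11' appears instead of 'located slot 5'.
Crash: pack_ledger, line 10, IndexError.
Call chain: main -> pack_ledger([8, 8, 6, 12, 10, 11, 6], 11) (called at line 17).
First divergence: position 3 — shown 'located slot 11', intended 'located slot 5'.
Intended log window:
  1: driver start: 7 inputs
  2: enter weigh_samples: 7 items against 11
  3: located slot 5
  4: checkpoint: 33
Execution walk:
  weigh_samples([8, 8, 6, 12, 10, 11, 6], 11) -> 11  [called from pack_ledger, line 8]
Origin of each log line:
  1: from main, line 16
  2: from weigh_samples, line 2
  3: from pack_ledger, line 9
A correct fix: line 5: replace `gap` with `low`.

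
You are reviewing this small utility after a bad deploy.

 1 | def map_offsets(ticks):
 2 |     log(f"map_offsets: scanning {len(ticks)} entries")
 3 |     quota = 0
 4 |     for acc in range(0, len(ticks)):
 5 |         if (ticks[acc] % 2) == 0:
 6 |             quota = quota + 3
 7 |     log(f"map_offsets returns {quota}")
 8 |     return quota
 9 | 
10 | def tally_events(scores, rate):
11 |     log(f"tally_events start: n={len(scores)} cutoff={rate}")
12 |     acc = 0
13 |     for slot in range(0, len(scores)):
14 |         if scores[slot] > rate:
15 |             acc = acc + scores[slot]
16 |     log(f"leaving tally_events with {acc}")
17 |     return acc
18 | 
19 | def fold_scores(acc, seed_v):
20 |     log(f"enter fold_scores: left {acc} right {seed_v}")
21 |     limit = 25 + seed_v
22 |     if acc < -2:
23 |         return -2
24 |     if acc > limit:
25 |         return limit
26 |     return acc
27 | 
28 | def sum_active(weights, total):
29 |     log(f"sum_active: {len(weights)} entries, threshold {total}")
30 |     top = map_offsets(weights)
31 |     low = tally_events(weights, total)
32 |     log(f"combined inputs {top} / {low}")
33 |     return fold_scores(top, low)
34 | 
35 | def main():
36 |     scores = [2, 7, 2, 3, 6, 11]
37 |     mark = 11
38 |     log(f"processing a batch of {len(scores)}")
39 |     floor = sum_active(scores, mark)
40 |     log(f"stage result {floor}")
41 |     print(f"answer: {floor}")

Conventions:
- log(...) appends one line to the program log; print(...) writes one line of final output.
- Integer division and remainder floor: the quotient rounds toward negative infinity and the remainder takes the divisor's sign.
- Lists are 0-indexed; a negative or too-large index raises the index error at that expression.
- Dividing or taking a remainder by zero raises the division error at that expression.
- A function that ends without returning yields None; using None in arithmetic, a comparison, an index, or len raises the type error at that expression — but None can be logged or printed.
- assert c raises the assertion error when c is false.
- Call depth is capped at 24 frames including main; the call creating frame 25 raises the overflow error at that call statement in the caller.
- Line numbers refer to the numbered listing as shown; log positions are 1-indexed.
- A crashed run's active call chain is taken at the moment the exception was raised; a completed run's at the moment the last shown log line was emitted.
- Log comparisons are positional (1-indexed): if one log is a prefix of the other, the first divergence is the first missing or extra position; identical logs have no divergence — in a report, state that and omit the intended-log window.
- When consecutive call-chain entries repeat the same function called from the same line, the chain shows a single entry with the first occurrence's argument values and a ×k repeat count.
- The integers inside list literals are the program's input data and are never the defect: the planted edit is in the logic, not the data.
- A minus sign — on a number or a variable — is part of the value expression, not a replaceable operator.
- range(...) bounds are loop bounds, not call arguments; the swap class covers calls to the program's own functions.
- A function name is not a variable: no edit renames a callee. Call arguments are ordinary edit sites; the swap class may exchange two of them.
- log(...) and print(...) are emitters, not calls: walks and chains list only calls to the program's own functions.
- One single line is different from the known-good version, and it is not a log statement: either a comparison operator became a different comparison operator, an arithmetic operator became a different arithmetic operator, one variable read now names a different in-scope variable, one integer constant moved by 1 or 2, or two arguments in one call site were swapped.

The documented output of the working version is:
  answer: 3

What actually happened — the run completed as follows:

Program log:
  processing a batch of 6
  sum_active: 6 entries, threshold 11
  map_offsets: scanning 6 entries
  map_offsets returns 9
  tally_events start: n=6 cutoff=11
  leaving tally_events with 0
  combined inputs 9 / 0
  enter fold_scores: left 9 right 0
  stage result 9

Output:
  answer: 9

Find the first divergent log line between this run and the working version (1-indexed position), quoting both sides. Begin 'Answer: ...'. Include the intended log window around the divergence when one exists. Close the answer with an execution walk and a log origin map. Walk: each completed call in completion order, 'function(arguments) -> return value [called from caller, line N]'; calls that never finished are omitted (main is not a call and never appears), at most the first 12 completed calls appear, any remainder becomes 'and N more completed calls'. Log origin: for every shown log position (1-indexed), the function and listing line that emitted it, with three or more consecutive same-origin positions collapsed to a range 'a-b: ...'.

Answer: at position 4 the run shows 'map_offsets returns 9' where the working version logs 'map_offsets returns 3'.
Intended log window:
  2: sum_active: 6 entries, threshold 11
  3: map_offsets: scanning 6 entries
  4: map_offsets returns 3
  5: tally_events start: n=6 cutoff=11
Execution walk:
  map_offsets([2, 7, 2, 3, 6, 11]) -> 9  [called from sum_active, line 30]
  tally_events([2, 7, 2, 3, 6, 11], 11) -> 0  [called from sum_active, line 31]
  fold_scores(9, 0) -> 9  [called from sum_active, line 33]
  sum_active([2, 7, 2, 3, 6, 11], 11) -> 9  [called from main, line 39]
Log line origins:
  1: logged in main at line 38
  2: logged in sum_active at line 29
  3: logged in map_offsets at line 2
  4: logged in map_offsets at line 7
  5: logged in tally_events at line 11
  6: logged in tally_events at line 16
  7: logged in sum_active at line 32
  8: logged in fold_scores at line 20
  9: logged in main at line 40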